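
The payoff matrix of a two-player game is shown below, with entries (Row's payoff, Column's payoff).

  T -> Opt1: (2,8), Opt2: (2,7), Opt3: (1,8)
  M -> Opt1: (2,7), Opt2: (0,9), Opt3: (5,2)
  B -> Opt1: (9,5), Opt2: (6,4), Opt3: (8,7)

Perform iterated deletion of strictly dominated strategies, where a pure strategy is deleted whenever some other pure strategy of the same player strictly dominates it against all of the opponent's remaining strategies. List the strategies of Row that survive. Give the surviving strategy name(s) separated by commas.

B

Row T is eliminated: B beats it against every remaining column (Opt1: 9>2, Opt2: 6>2, Opt3: 8>1).
Row M is eliminated: B beats it against every remaining column (Opt1: 9>2, Opt2: 6>0, Opt3: 8>5).
For Column, Opt3 strictly dominates Opt1 on the remaining rows (B: 7>5); eliminate Opt1.
Column Opt2 is eliminated: Opt3 beats it against every remaining row (B: 7>4).
Among the remaining strategies, none is strictly dominated by another pure strategy of the same player, so the elimination stops.
Surviving strategies — Row: {B}; Column: {Opt3}.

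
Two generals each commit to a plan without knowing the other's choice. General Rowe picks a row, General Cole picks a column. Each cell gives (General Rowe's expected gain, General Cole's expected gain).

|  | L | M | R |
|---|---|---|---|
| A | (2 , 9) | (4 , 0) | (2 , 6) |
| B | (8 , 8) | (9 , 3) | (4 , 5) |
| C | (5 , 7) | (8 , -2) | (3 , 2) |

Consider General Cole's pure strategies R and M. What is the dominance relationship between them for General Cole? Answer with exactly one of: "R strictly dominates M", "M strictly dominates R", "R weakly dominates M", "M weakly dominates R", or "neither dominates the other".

R's payoffs vs M's, by General Rowe's action — A: 6>0, B: 5>3, C: 2>-2.
R gives a strictly higher payoff against each choice by General Rowe, so R strictly dominates M.

R strictly dominates M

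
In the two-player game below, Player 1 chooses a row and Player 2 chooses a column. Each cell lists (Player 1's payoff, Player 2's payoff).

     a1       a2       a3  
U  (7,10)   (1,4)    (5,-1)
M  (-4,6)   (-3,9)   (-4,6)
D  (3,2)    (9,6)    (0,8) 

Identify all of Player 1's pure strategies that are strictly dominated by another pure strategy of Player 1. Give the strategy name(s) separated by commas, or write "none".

M

U is not dominated — it holds its own against M at a1 (7>-4); D at a1 (7>3).
M: dominated, since U does at least as well everywhere (a1: 7>-4, a2: 1>-3, a3: 5>-4).
D is not dominated — it holds its own against U at a2 (9>1); M at a1 (3>-4).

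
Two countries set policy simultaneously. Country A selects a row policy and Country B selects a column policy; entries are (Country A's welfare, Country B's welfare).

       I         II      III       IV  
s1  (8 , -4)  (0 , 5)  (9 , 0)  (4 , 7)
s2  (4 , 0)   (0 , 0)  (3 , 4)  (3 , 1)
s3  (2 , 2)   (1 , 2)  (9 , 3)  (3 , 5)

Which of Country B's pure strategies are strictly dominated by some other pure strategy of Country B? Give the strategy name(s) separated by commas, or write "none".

I: dominated, since III does at least as well everywhere (s1: 0>-4, s2: 4>0, s3: 3>2).
IV strictly dominates II — s1: 7>5, s2: 1>0, s3: 5>2.
III: no other strategy beats it everywhere (I at s1 (0>-4); II at s2 (4>0); IV at s2 (4>1)).
Nothing dominates IV: I at s1 (7>-4); II at s1 (7>5); III at s1 (7>0).

I, II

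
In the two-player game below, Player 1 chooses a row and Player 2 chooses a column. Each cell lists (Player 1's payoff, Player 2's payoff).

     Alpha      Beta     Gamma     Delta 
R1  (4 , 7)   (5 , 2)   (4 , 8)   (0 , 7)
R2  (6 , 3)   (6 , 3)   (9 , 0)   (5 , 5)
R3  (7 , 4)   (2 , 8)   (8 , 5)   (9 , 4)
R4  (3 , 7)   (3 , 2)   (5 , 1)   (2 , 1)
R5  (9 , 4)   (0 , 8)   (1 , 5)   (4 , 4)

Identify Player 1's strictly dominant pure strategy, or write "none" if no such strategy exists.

R1 fails to dominate R2 at Alpha (4<6).
R2 fails to dominate R3 at Alpha (6<7).
R3 fails to dominate R1 at Beta (2<5).
R4 fails to dominate R1 at Alpha (3<4).
R5 fails to dominate R1 at Beta (0<5).
No single strategy dominates all the others.

none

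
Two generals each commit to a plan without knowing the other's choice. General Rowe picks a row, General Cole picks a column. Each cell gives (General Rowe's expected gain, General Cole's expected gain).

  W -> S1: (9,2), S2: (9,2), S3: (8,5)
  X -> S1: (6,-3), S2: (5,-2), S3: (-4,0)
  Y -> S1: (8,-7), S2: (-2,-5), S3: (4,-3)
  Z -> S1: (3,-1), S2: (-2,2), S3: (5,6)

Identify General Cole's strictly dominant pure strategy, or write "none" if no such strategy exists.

S3

S3 vs S1: W: 5>2, X: 0>-3, Y: -3>-7, Z: 6>-1.
S3 vs S2: W: 5>2, X: 0>-2, Y: -3>-5, Z: 6>2.
S3 strictly beats every other strategy against every opponent action, so it is strictly dominant.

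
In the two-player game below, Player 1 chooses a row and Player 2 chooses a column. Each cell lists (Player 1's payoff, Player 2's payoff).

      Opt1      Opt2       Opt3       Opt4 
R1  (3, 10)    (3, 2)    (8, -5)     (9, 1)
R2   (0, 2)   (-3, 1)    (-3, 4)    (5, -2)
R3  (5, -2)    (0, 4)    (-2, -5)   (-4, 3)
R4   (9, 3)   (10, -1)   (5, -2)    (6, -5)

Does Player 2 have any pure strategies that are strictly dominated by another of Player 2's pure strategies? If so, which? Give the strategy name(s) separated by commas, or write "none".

Opt4

Nothing dominates Opt1: Opt2 at R1 (10>2); Opt3 at R1 (10>-5); Opt4 at R1 (10>1).
Opt2 is not dominated — it holds its own against Opt1 at R3 (4>-2); Opt3 at R1 (2>-5); Opt4 at R1 (2>1).
Opt3: no other strategy beats it everywhere (Opt1 at R2 (4>2); Opt2 at R2 (4>1); Opt4 at R2 (4>-2)).
Opt4 is strictly dominated by Opt2 (R1: 2>1, R2: 1>-2, R3: 4>3, R4: -1>-5).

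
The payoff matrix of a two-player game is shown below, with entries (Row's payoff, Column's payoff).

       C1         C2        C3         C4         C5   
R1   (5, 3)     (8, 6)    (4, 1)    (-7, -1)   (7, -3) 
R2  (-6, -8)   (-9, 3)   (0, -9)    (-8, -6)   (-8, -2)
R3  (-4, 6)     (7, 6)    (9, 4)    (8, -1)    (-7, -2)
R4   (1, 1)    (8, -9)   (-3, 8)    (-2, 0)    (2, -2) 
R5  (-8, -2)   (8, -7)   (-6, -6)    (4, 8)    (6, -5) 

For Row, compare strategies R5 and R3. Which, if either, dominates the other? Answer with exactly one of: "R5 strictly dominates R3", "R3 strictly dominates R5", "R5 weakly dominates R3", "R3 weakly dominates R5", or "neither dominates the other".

R5's payoffs vs R3's, by Column's action — C1: -8<-4, C2: 8>7, C3: -6<9, C4: 4<8, C5: 6>-7.
R5 does better at C2, C5 but worse at C1, C3, C4; neither strategy dominates the other.

neither dominates the other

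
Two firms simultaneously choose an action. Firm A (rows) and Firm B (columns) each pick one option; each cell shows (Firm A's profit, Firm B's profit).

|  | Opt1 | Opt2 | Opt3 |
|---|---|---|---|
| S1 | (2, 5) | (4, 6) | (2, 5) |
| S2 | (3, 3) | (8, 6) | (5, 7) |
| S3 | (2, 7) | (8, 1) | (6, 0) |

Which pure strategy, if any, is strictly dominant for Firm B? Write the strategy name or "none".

none

Opt1 fails to dominate Opt2 at S1 (5<6).
Opt2 fails to dominate Opt1 at S3 (1<7).
Opt3 fails to dominate Opt1 at S1 (5=5).
No single strategy dominates all the others.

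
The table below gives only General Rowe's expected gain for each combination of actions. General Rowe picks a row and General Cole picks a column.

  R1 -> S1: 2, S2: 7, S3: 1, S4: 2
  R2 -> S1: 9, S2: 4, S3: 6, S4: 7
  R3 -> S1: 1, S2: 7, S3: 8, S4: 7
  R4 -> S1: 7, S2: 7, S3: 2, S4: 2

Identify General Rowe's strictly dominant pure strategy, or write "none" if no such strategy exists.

none

R1 fails to dominate R2 at S1 (2<9).
R2 fails to dominate R1 at S2 (4<7).
R3 fails to dominate R1 at S1 (1<2).
R4 fails to dominate R1 at S2 (7=7).
No single strategy dominates all the others.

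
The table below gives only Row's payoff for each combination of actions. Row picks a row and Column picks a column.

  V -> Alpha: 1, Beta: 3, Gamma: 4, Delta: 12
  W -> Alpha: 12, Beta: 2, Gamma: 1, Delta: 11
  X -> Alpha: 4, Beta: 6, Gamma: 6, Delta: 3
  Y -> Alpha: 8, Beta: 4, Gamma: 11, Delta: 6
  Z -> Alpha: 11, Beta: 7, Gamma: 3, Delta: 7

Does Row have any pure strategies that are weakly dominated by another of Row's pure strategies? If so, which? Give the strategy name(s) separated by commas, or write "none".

none

V: no other strategy beats it everywhere (W at Beta (3>2); X at Delta (12>3); Y at Delta (12>6); Z at Gamma (4>3)).
Nothing dominates W: V at Alpha (12>1); X at Alpha (12>4); Y at Alpha (12>8); Z at Alpha (12>11).
X: no other strategy beats it everywhere (V at Alpha (4>1); W at Beta (6>2); Y at Beta (6>4); Z at Gamma (6>3)).
Nothing dominates Y: V at Alpha (8>1); W at Beta (4>2); X at Alpha (8>4); Z at Gamma (11>3).
Nothing dominates Z: V at Alpha (11>1); W at Beta (7>2); X at Alpha (11>4); Y at Alpha (11>8).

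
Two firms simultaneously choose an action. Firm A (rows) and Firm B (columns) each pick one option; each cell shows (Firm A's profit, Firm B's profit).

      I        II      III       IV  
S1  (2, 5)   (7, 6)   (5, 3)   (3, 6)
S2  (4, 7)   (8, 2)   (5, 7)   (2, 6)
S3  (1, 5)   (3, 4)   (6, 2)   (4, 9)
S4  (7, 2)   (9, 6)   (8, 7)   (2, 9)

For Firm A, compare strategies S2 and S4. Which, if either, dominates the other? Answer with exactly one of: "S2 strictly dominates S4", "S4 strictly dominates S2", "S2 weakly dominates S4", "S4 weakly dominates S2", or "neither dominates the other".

S4 weakly dominates S2

S2's payoffs vs S4's, by Firm B's action — I: 4<7, II: 8<9, III: 5<8, IV: 2=2.
S4 is at least as good everywhere and strictly better somewhere (tied at IV), so S4 weakly dominates S2.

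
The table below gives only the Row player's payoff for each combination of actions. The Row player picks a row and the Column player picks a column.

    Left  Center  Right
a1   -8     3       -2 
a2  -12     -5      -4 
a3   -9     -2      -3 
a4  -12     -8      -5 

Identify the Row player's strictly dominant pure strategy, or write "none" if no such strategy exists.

a1

a1 vs a2: Left: -8>-12, Center: 3>-5, Right: -2>-4.
a1 vs a3: Left: -8>-9, Center: 3>-2, Right: -2>-3.
a1 vs a4: Left: -8>-12, Center: 3>-8, Right: -2>-5.
a1 strictly beats every other strategy against every opponent action, so it is strictly dominant.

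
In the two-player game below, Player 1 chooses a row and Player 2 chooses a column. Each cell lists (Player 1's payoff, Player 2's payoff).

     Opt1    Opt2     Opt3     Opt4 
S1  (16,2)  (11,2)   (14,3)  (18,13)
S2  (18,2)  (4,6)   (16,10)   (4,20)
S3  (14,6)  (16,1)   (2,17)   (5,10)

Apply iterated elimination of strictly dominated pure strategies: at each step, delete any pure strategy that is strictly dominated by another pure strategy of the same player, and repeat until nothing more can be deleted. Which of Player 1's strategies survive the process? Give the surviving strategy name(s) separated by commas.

Player 2's strategy Opt1 is strictly dominated by Opt3 (S1: 3>2, S2: 10>2, S3: 17>6) and is removed.
Player 2's strategy Opt2 is strictly dominated by Opt3 (S1: 3>2, S2: 10>6, S3: 17>1) and is removed.
For Player 1, S1 strictly dominates S3 on the remaining columns (Opt3: 14>2, Opt4: 18>5); eliminate S3.
Column Opt3 is eliminated: Opt4 beats it against every remaining row (S1: 13>3, S2: 20>10).
Player 1's strategy S2 is strictly dominated by S1 (Opt4: 18>4) and is removed.
Among the remaining strategies, none is strictly dominated by another pure strategy of the same player, so the elimination stops.
Surviving strategies — Player 1: {S1}; Player 2: {Opt4}.

S1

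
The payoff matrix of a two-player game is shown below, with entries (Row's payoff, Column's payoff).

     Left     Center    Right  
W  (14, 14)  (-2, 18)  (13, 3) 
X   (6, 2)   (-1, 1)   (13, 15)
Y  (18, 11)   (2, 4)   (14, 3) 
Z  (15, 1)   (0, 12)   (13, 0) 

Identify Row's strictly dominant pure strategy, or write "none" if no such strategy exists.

Y

Y vs W: Left: 18>14, Center: 2>-2, Right: 14>13.
Y vs X: Left: 18>6, Center: 2>-1, Right: 14>13.
Y vs Z: Left: 18>15, Center: 2>0, Right: 14>13.
Y strictly beats every other strategy against every opponent action, so it is strictly dominant.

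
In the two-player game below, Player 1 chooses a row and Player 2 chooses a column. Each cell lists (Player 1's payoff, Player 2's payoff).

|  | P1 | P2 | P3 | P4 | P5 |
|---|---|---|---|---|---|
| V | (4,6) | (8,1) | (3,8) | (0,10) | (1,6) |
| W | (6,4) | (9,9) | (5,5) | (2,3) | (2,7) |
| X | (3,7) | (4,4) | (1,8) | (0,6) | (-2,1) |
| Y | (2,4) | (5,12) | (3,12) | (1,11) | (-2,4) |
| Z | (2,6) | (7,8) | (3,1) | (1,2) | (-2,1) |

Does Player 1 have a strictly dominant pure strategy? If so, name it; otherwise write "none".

W vs V: P1: 6>4, P2: 9>8, P3: 5>3, P4: 2>0, P5: 2>1.
W vs X: P1: 6>3, P2: 9>4, P3: 5>1, P4: 2>0, P5: 2>-2.
W vs Y: P1: 6>2, P2: 9>5, P3: 5>3, P4: 2>1, P5: 2>-2.
W vs Z: P1: 6>2, P2: 9>7, P3: 5>3, P4: 2>1, P5: 2>-2.
W strictly beats every other strategy against every opponent action, so it is strictly dominant.

W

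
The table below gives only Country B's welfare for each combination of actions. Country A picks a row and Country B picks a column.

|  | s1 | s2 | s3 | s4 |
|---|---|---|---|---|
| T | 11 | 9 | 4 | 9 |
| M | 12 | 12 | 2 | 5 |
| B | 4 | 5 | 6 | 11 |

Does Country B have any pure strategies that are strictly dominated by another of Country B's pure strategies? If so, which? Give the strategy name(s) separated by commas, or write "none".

s3

s1 is not dominated — it holds its own against s2 at T (11>9); s3 at T (11>4); s4 at T (11>9).
Nothing dominates s2: s1 at M (12=12); s3 at T (9>4); s4 at T (9=9).
s4 strictly dominates s3 — T: 9>4, M: 5>2, B: 11>6.
s4: no other strategy beats it everywhere (s1 at B (11>4); s2 at T (9=9); s3 at T (9>4)).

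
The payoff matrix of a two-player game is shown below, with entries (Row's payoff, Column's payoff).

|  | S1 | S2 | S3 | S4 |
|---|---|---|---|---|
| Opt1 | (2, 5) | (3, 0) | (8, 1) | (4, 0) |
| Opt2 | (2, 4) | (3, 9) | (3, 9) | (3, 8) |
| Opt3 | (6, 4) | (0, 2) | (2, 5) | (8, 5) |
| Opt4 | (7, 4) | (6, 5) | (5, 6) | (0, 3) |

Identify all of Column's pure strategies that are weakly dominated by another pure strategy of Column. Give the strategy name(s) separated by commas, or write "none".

S2, S4

S1 is not dominated — it holds its own against S2 at Opt1 (5>0); S3 at Opt1 (5>1); S4 at Opt1 (5>0).
S3 weakly dominates S2 — Opt1: 1>0, Opt2: 9=9, Opt3: 5>2, Opt4: 6>5.
Nothing dominates S3: S1 at Opt2 (9>4); S2 at Opt1 (1>0); S4 at Opt1 (1>0).
S4: dominated, since S3 does at least as well everywhere (Opt1: 1>0, Opt2: 9>8, Opt3: 5=5, Opt4: 6>3).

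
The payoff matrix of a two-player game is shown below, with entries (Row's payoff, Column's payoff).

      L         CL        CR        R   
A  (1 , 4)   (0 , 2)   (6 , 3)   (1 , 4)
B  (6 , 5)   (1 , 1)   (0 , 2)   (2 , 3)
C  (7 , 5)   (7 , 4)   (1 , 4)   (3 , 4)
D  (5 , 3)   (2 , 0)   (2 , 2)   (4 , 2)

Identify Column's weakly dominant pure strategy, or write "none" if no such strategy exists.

L vs CL: A: 4>2, B: 5>1, C: 5>4, D: 3>0.
L vs CR: A: 4>3, B: 5>2, C: 5>4, D: 3>2.
L vs R: A: 4=4, B: 5>3, C: 5>4, D: 3>2.
L is at least as good as every other strategy against every opponent action, so it is weakly dominant.

L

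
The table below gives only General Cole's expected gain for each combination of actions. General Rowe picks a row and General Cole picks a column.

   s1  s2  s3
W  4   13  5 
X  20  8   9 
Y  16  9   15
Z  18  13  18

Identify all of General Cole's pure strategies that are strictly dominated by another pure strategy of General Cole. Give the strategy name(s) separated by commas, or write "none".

s1: no other strategy beats it everywhere (s2 at X (20>8); s3 at X (20>9)).
s2 is not dominated — it holds its own against s1 at W (13>4); s3 at W (13>5).
Nothing dominates s3: s1 at W (5>4); s2 at X (9>8).

none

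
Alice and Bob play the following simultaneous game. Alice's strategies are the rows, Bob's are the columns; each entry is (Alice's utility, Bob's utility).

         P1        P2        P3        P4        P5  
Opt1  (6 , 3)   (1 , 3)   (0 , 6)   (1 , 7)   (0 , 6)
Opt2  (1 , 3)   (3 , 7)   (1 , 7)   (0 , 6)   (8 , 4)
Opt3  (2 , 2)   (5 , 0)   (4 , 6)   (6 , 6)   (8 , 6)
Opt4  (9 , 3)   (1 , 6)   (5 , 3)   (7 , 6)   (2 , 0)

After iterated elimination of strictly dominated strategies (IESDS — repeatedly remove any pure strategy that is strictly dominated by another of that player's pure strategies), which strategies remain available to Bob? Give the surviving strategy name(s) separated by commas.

P2, P3, P4, P5

Bob's strategy P1 is strictly dominated by P4 (Opt1: 7>3, Opt2: 6>3, Opt3: 6>2, Opt4: 6>3) and is removed.
Alice's strategy Opt1 is strictly dominated by Opt3 (P2: 5>1, P3: 4>0, P4: 6>1, P5: 8>0) and is removed.
Among the remaining strategies, none is strictly dominated by another pure strategy of the same player, so the elimination stops.
Surviving strategies — Alice: {Opt2, Opt3, Opt4}; Bob: {P2, P3, P4, P5}.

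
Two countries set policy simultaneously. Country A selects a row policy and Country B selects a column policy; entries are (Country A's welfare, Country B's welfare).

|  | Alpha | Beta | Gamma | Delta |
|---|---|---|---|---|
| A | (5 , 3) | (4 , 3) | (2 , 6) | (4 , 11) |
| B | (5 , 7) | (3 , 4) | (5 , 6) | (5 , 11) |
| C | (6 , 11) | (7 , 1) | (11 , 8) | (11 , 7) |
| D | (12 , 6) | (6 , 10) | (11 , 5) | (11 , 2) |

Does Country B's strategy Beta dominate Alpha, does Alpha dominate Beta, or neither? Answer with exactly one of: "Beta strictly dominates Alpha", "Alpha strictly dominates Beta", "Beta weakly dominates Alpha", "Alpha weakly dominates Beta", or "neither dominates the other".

neither dominates the other

Compare Beta to Alpha across each opponent action: A: 3=3, B: 4<7, C: 1<11, D: 10>6.
Beta does better at D but worse at B, C; neither strategy dominates the other.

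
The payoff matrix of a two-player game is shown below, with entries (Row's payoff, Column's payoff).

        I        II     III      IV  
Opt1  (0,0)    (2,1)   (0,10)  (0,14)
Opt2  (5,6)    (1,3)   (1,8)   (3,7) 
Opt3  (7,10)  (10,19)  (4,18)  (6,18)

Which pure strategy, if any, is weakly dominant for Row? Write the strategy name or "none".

Opt3

Opt3 vs Opt1: I: 7>0, II: 10>2, III: 4>0, IV: 6>0.
Opt3 vs Opt2: I: 7>5, II: 10>1, III: 4>1, IV: 6>3.
Opt3 is at least as good as every other strategy against every opponent action, so it is weakly dominant.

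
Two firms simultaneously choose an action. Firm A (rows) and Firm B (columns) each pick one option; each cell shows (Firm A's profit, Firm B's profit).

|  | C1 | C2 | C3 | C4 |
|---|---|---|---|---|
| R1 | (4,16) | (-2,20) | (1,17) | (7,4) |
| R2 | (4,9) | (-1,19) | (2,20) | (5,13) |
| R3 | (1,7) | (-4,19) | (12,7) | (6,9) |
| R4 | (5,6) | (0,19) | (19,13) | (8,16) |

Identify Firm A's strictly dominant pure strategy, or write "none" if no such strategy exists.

R4 vs R1: C1: 5>4, C2: 0>-2, C3: 19>1, C4: 8>7.
R4 vs R2: C1: 5>4, C2: 0>-1, C3: 19>2, C4: 8>5.
R4 vs R3: C1: 5>1, C2: 0>-4, C3: 19>12, C4: 8>6.
R4 strictly beats every other strategy against every opponent action, so it is strictly dominant.

R4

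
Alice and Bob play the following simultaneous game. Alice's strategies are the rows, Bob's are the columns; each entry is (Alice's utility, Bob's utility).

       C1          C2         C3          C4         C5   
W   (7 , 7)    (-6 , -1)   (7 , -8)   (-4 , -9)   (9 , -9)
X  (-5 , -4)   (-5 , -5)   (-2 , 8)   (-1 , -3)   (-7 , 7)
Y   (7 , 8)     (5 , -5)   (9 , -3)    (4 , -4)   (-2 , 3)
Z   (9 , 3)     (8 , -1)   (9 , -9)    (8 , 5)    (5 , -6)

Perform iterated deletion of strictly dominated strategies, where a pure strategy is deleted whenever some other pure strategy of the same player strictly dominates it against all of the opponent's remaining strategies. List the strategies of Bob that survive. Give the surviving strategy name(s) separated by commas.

C4

Row X is eliminated: Y beats it against every remaining column (C1: 7>-5, C2: 5>-5, C3: 9>-2, C4: 4>-1, C5: -2>-7).
Column C2 is eliminated: C1 beats it against every remaining row (W: 7>-1, Y: 8>-5, Z: 3>-1).
Bob's strategy C3 is strictly dominated by C1 (W: 7>-8, Y: 8>-3, Z: 3>-9) and is removed.
Row Y is eliminated: Z beats it against every remaining column (C1: 9>7, C4: 8>4, C5: 5>-2).
For Bob, C1 strictly dominates C5 on the remaining rows (W: 7>-9, Z: 3>-6); eliminate C5.
Row W is eliminated: Z beats it against every remaining column (C1: 9>7, C4: 8>-4).
For Bob, C4 strictly dominates C1 on the remaining rows (Z: 5>3); eliminate C1.
Among the remaining strategies, none is strictly dominated by another pure strategy of the same player, so the elimination stops.
Surviving strategies — Alice: {Z}; Bob: {C4}.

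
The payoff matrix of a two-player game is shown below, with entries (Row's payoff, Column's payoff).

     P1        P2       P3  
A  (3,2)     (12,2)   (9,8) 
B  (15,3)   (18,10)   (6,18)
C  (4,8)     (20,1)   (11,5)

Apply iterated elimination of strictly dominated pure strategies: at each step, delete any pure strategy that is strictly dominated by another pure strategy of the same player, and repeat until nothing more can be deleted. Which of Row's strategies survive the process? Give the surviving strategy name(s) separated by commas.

Row A is eliminated: C beats it against every remaining column (P1: 4>3, P2: 20>12, P3: 11>9).
Column P2 is eliminated: P3 beats it against every remaining row (B: 18>10, C: 5>1).
Among the remaining strategies, none is strictly dominated by another pure strategy of the same player, so the elimination stops.
Surviving strategies — Row: {B, C}; Column: {P1, P3}.

B, C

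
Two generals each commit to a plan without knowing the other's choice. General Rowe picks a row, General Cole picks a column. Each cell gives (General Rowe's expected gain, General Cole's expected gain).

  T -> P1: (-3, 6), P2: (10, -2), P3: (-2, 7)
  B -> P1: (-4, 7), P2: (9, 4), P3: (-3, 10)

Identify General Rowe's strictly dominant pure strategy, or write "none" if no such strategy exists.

T

T vs B: P1: -3>-4, P2: 10>9, P3: -2>-3.
T strictly beats every other strategy against every opponent action, so it is strictly dominant.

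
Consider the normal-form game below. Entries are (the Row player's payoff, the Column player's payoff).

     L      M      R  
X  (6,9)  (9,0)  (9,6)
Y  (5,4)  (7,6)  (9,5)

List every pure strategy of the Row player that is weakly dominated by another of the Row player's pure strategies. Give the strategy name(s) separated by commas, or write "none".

Y

Nothing dominates X: Y at L (6>5).
Y: dominated, since X does at least as well everywhere (L: 6>5, M: 9>7, R: 9=9).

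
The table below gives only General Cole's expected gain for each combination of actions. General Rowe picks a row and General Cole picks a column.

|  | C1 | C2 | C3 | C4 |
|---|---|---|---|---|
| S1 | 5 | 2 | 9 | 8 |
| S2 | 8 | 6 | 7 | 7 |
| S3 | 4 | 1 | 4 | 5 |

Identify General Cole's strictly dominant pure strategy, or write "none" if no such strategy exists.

none

C1 fails to dominate C3 at S1 (5<9).
C2 fails to dominate C1 at S1 (2<5).
C3 fails to dominate C1 at S2 (7<8).
C4 fails to dominate C1 at S2 (7<8).
No single strategy dominates all the others.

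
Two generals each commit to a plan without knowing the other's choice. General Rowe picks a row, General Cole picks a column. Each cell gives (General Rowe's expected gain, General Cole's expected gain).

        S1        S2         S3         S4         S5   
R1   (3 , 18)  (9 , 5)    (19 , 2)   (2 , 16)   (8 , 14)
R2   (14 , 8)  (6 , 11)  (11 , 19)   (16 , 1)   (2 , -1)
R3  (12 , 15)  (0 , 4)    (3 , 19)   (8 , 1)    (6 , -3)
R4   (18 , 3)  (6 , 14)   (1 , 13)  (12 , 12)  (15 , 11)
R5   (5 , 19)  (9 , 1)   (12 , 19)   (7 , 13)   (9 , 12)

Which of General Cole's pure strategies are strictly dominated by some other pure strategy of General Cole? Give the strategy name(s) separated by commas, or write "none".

S5

S1 is not dominated — it holds its own against S2 at R1 (18>5); S3 at R1 (18>2); S4 at R1 (18>16); S5 at R1 (18>14).
S2 is not dominated — it holds its own against S1 at R2 (11>8); S3 at R1 (5>2); S4 at R2 (11>1); S5 at R2 (11>-1).
S3: no other strategy beats it everywhere (S1 at R2 (19>8); S2 at R2 (19>11); S4 at R2 (19>1); S5 at R2 (19>-1)).
S4 is not dominated — it holds its own against S1 at R4 (12>3); S2 at R1 (16>5); S3 at R1 (16>2); S5 at R1 (16>14).
S5 is strictly dominated by S4 (R1: 16>14, R2: 1>-1, R3: 1>-3, R4: 12>11, R5: 13>12).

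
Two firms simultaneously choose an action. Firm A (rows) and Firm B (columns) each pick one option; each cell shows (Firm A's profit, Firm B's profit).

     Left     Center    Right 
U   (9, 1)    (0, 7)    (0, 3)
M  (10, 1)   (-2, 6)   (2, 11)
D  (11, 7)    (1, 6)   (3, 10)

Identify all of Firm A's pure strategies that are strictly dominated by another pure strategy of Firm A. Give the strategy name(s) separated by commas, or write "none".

U: dominated, since D does at least as well everywhere (Left: 11>9, Center: 1>0, Right: 3>0).
M is strictly dominated by D (Left: 11>10, Center: 1>-2, Right: 3>2).
D: no other strategy beats it everywhere (U at Left (11>9); M at Left (11>10)).

U, M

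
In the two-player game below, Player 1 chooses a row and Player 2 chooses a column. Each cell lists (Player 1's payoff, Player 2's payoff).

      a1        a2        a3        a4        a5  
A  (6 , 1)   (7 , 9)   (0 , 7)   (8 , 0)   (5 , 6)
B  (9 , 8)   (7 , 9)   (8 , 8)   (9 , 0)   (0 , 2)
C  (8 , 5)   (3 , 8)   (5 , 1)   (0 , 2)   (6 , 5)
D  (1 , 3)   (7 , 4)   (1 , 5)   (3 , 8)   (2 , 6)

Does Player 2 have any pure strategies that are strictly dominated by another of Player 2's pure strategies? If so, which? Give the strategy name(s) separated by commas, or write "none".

a2 strictly dominates a1 — A: 9>1, B: 9>8, C: 8>5, D: 4>3.
a2 is not dominated — it holds its own against a1 at A (9>1); a3 at A (9>7); a4 at A (9>0); a5 at A (9>6).
a3: no other strategy beats it everywhere (a1 at A (7>1); a2 at D (5>4); a4 at A (7>0); a5 at A (7>6)).
a4 is not dominated — it holds its own against a1 at D (8>3); a2 at D (8>4); a3 at C (2>1); a5 at D (8>6).
a5: no other strategy beats it everywhere (a1 at A (6>1); a2 at D (6>4); a3 at C (5>1); a4 at A (6>0)).

a1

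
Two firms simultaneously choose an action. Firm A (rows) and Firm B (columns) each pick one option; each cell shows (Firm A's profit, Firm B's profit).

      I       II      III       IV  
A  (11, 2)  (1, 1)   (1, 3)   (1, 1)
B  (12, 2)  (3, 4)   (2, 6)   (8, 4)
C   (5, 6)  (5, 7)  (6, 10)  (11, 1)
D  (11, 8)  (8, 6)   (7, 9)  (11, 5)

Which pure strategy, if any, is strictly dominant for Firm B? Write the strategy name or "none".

III vs I: A: 3>2, B: 6>2, C: 10>6, D: 9>8.
III vs II: A: 3>1, B: 6>4, C: 10>7, D: 9>6.
III vs IV: A: 3>1, B: 6>4, C: 10>1, D: 9>5.
III strictly beats every other strategy against every opponent action, so it is strictly dominant.

III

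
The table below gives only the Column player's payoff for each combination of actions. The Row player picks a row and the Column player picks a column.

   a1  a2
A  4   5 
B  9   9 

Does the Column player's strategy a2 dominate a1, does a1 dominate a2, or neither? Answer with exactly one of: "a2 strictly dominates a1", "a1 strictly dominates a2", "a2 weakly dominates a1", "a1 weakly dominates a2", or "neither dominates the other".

a2 weakly dominates a1

a2's payoffs vs a1's, by the Row player's action — A: 5>4, B: 9=9.
a2 is at least as good everywhere and strictly better somewhere (tied only at B), so a2 weakly but not strictly dominates a1.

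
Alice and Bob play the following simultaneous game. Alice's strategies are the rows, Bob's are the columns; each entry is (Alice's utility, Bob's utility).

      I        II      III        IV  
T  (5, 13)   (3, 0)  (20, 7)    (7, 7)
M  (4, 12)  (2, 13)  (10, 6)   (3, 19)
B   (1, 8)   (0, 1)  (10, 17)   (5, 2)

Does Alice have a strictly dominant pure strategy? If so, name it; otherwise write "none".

T vs M: I: 5>4, II: 3>2, III: 20>10, IV: 7>3.
T vs B: I: 5>1, II: 3>0, III: 20>10, IV: 7>5.
T strictly beats every other strategy against every opponent action, so it is strictly dominant.

T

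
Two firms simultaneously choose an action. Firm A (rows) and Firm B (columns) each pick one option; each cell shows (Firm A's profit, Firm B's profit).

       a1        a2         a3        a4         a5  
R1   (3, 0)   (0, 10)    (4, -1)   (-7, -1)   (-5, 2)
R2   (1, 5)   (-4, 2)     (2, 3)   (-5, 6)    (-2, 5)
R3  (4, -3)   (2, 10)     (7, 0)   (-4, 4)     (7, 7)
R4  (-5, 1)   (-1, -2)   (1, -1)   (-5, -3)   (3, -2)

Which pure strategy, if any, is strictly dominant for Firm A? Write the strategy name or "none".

R3

R3 vs R1: a1: 4>3, a2: 2>0, a3: 7>4, a4: -4>-7, a5: 7>-5.
R3 vs R2: a1: 4>1, a2: 2>-4, a3: 7>2, a4: -4>-5, a5: 7>-2.
R3 vs R4: a1: 4>-5, a2: 2>-1, a3: 7>1, a4: -4>-5, a5: 7>3.
R3 strictly beats every other strategy against every opponent action, so it is strictly dominant.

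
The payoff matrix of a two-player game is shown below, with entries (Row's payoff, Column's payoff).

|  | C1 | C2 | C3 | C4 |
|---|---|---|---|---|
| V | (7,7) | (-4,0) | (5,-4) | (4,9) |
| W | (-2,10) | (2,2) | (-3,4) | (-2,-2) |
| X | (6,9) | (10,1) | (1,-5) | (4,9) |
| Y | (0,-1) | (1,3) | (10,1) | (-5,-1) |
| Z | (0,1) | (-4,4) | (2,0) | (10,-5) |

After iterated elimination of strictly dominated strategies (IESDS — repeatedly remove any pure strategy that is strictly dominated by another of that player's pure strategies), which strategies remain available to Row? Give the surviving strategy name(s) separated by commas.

Row W is eliminated: X beats it against every remaining column (C1: 6>-2, C2: 10>2, C3: 1>-3, C4: 4>-2).
Column C3 is eliminated: C2 beats it against every remaining row (V: 0>-4, X: 1>-5, Y: 3>1, Z: 4>0).
Row Y is eliminated: X beats it against every remaining column (C1: 6>0, C2: 10>1, C4: 4>-5).
Among the remaining strategies, none is strictly dominated by another pure strategy of the same player, so the elimination stops.
Surviving strategies — Row: {V, X, Z}; Column: {C1, C2, C4}.

V, X, Z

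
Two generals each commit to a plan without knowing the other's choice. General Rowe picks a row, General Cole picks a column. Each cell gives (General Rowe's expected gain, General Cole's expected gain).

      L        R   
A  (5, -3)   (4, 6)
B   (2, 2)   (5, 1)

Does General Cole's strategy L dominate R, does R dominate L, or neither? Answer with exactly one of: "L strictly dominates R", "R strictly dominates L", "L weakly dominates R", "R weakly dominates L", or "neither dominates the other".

Compare L to R across every action of General Rowe: A: -3<6, B: 2>1.
L does better at B but worse at A; neither strategy dominates the other.

neither dominates the other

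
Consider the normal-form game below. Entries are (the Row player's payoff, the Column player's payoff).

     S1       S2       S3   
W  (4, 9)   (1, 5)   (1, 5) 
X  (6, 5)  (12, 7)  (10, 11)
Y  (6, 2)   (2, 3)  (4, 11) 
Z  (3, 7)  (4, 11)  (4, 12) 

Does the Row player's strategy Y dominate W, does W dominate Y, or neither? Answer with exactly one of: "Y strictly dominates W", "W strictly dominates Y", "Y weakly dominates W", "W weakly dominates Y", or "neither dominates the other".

Y's payoffs vs W's, by the Column player's action — S1: 6>4, S2: 2>1, S3: 4>1.
Y gives a strictly higher payoff against each choice by the Column player, so Y strictly dominates W.

Y strictly dominates W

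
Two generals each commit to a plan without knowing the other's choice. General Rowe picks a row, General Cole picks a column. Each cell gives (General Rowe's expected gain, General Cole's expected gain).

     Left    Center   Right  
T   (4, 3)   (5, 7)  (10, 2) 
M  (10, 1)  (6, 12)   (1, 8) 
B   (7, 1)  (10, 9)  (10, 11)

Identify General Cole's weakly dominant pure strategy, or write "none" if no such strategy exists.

Left fails to dominate Center at T (3<7).
Center fails to dominate Right at B (9<11).
Right fails to dominate Left at T (2<3).
No single strategy dominates all the others.

none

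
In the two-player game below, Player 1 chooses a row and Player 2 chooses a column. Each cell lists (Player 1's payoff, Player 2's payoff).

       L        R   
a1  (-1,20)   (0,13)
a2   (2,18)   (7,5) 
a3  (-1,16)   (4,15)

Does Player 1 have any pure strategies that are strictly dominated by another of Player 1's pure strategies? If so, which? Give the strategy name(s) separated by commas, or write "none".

a1, a3

a1 is strictly dominated by a2 (L: 2>-1, R: 7>0).
Nothing dominates a2: a1 at L (2>-1); a3 at L (2>-1).
a3: dominated, since a2 does at least as well everywhere (L: 2>-1, R: 7>4).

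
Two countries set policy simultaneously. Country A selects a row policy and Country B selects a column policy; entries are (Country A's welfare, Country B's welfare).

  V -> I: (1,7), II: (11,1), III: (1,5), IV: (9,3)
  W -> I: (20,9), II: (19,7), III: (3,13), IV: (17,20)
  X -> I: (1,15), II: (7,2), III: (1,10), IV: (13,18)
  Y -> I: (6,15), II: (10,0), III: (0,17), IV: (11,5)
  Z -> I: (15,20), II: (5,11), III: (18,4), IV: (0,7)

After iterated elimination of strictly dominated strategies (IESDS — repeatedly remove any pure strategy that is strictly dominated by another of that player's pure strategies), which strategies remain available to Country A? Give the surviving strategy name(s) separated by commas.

W

For Country A, W strictly dominates V on the remaining columns (I: 20>1, II: 19>11, III: 3>1, IV: 17>9); eliminate V.
For Country A, W strictly dominates X on the remaining columns (I: 20>1, II: 19>7, III: 3>1, IV: 17>13); eliminate X.
Country A's strategy Y is strictly dominated by W (I: 20>6, II: 19>10, III: 3>0, IV: 17>11) and is removed.
Country B's strategy II is strictly dominated by I (W: 9>7, Z: 20>11) and is removed.
For Country B, IV strictly dominates III on the remaining rows (W: 20>13, Z: 7>4); eliminate III.
Row Z is eliminated: W beats it against every remaining column (I: 20>15, IV: 17>0).
Column I is eliminated: IV beats it against every remaining row (W: 20>9).
Among the remaining strategies, none is strictly dominated by another pure strategy of the same player, so the elimination stops.
Surviving strategies — Country A: {W}; Country B: {IV}.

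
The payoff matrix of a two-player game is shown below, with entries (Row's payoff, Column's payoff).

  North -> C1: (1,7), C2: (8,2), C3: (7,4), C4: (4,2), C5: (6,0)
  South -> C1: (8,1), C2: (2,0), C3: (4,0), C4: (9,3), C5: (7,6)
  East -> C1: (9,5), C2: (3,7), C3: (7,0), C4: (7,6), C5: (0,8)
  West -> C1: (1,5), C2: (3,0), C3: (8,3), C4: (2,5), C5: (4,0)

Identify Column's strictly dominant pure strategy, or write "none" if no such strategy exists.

C1 fails to dominate C2 at East (5<7).
C2 fails to dominate C1 at North (2<7).
C3 fails to dominate C1 at North (4<7).
C4 fails to dominate C1 at North (2<7).
C5 fails to dominate C1 at North (0<7).
No single strategy dominates all the others.

none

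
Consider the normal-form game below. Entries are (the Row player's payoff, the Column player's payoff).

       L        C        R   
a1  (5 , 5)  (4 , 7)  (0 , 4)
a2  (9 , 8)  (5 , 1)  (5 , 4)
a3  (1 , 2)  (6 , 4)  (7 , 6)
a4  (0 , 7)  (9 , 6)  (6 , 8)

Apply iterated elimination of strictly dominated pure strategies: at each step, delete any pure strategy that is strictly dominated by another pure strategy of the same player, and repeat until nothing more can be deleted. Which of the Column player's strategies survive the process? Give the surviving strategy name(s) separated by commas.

L, R

The Row player's strategy a1 is strictly dominated by a2 (L: 9>5, C: 5>4, R: 5>0) and is removed.
For the Column player, R strictly dominates C on the remaining rows (a2: 4>1, a3: 6>4, a4: 8>6); eliminate C.
For the Row player, a3 strictly dominates a4 on the remaining columns (L: 1>0, R: 7>6); eliminate a4.
Among the remaining strategies, none is strictly dominated by another pure strategy of the same player, so the elimination stops.
Surviving strategies — the Row player: {a2, a3}; the Column player: {L, R}.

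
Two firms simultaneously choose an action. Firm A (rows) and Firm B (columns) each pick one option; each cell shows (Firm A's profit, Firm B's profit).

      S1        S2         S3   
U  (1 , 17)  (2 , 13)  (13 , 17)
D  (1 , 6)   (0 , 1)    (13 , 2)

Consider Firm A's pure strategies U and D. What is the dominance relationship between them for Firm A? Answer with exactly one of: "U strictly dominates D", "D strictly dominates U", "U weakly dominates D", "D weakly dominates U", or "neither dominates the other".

U's payoffs vs D's, by Firm B's action — S1: 1=1, S2: 2>0, S3: 13=13.
U is at least as good everywhere and strictly better somewhere (tied only at S1, S3), so U weakly but not strictly dominates D.

U weakly dominates D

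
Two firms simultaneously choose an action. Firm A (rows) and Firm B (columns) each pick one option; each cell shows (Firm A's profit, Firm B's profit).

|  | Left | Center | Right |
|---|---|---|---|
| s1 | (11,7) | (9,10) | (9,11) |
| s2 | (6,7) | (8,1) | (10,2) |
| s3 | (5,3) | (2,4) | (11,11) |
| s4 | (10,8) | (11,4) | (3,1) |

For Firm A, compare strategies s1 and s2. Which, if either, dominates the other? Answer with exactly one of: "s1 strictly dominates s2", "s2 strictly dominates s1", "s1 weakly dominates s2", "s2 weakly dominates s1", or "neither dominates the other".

Compare s1 to s2 across each opponent action: Left: 11>6, Center: 9>8, Right: 9<10.
s1 does better at Left, Center but worse at Right; neither strategy dominates the other.

neither dominates the other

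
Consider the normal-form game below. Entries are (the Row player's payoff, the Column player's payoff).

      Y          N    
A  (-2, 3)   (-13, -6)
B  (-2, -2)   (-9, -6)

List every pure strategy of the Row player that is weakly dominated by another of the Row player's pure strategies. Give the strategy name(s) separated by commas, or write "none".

A

A: dominated, since B does at least as well everywhere (Y: -2=-2, N: -9>-13).
B: no other strategy beats it everywhere (A at N (-9>-13)).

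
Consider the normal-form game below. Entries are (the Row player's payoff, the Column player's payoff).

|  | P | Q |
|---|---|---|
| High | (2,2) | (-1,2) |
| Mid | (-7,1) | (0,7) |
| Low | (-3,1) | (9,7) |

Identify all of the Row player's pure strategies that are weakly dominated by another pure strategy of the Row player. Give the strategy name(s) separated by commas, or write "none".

High is not dominated — it holds its own against Mid at P (2>-7); Low at P (2>-3).
Mid is weakly dominated by Low (P: -3>-7, Q: 9>0).
Low: no other strategy beats it everywhere (High at Q (9>-1); Mid at P (-3>-7)).

Mid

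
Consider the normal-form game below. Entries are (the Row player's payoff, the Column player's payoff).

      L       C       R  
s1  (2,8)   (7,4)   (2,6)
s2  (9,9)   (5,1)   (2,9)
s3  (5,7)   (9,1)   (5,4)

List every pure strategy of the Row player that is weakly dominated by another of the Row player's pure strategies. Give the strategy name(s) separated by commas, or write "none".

s1: dominated, since s3 does at least as well everywhere (L: 5>2, C: 9>7, R: 5>2).
s2: no other strategy beats it everywhere (s1 at L (9>2); s3 at L (9>5)).
Nothing dominates s3: s1 at L (5>2); s2 at C (9>5).

s1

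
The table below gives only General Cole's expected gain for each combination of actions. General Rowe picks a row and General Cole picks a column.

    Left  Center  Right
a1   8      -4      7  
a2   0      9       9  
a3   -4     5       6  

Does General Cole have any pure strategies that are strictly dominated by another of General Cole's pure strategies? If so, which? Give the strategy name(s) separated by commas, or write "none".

Nothing dominates Left: Center at a1 (8>-4); Right at a1 (8>7).
Center: no other strategy beats it everywhere (Left at a2 (9>0); Right at a2 (9=9)).
Right is not dominated — it holds its own against Left at a2 (9>0); Center at a1 (7>-4).

none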